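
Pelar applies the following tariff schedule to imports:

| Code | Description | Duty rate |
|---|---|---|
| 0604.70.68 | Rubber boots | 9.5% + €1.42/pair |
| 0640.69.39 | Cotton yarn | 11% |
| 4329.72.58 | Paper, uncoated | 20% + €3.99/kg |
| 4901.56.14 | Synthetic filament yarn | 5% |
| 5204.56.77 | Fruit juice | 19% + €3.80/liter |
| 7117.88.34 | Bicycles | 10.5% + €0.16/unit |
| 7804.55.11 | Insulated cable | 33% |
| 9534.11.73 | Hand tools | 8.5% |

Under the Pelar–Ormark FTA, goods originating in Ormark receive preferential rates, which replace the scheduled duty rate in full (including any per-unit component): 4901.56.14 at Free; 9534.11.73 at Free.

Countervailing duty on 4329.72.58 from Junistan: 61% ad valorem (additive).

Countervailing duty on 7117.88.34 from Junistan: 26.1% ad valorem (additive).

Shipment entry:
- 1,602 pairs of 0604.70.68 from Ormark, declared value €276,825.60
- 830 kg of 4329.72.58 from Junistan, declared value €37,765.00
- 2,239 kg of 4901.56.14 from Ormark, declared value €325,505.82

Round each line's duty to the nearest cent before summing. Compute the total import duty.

Line 1 (0604.70.68, Ormark, 1,602 pairs, €276,825.60):
Base rate for 0604.70.68 is 9.5% + €1.42/pair.
Origin Ormark is the FTA partner but 0604.70.68 is not on the preference list; base rate stands.
Duty = €276,825.60 × 9.5% + 1,602 × €1.42 = €28,573.27.
Line 2 (4329.72.58, Junistan, 830 kg, €37,765.00):
Base rate for 4329.72.58 is 20% + €3.99/kg.
Additional duty on 4329.72.58 from Junistan: +61%. Applied ad valorem rate: 20% + 61% = 81%.
Duty = €37,765.00 × 81% + 830 × €3.99 = €33,901.35.
Line 3 (4901.56.14, Ormark, 2,239 kg, €325,505.82):
Base rate for 4901.56.14 is 5%.
Origin Ormark qualifies under the Pelar–Ormark agreement and 4901.56.14 is covered: preferential rate Free applies instead.
Duty = €325,505.82 × 0% = €0.00.
Total = €28,573.27 + €33,901.35 + €0.00 = €62,474.62.

€62,474.62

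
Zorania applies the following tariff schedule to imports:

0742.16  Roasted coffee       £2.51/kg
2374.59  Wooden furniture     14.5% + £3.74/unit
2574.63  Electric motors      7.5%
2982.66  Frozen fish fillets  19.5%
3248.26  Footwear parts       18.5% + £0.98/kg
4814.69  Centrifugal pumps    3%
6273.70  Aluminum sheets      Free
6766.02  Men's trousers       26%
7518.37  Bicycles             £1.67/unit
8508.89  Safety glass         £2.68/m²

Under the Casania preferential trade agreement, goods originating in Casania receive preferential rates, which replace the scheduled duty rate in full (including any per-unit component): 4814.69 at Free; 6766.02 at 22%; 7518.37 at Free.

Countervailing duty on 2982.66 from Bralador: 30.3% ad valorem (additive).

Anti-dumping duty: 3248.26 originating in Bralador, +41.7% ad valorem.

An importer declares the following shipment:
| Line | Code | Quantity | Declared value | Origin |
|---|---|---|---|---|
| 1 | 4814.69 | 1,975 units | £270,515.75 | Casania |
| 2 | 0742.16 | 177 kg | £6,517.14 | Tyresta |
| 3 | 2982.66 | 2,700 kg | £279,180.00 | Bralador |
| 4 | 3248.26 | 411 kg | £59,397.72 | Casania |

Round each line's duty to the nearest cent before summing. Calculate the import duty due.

Line 1 (4814.69, Casania, 1,975 units, £270,515.75):
Base rate for 4814.69 is 3%.
Origin Casania qualifies under the Zorania–Casania agreement and 4814.69 is covered: preferential rate Free applies instead.
Duty = £270,515.75 × 0% = £0.00.
Line 2 (0742.16, Tyresta, 177 kg, £6,517.14):
Base rate for 0742.16 is £2.51/kg.
Duty = 177 × £2.51 = £444.27.
Line 3 (2982.66, Bralador, 2,700 kg, £279,180.00):
Base rate for 2982.66 is 19.5%.
Additional duty on 2982.66 from Bralador: +30.3%. Applied ad valorem rate: 19.5% + 30.3% = 49.8%.
Duty = £279,180.00 × 49.8% = £139,031.64.
Line 4 (3248.26, Casania, 411 kg, £59,397.72):
Base rate for 3248.26 is 18.5% + £0.98/kg.
Origin Casania is the FTA partner but 3248.26 is not on the preference list; base rate stands.
The additional-duty order on 3248.26 targets Bralador, not Casania; it does not apply.
Duty = £59,397.72 × 18.5% + 411 × £0.98 = £11,391.36.
Total = £0.00 + £444.27 + £139,031.64 + £11,391.36 = £150,867.27.

£150,867.27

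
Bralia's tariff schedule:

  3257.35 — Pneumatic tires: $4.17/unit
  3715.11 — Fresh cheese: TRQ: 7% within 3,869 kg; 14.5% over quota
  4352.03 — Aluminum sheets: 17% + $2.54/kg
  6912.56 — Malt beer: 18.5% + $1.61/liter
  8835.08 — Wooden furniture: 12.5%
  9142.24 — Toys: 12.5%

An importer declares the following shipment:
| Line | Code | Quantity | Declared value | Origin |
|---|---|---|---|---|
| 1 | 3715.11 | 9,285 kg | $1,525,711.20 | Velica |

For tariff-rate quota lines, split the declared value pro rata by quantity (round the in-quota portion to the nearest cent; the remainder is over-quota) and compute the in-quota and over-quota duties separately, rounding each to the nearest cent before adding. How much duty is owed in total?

$173,546.57

Line 1 (3715.11, Velica, 9,285 kg, $1,525,711.20):
Code 3715.11 is under a tariff-rate quota (threshold 3,869 kg). In-quota: 3,869 kg at 7%; over-quota: 5,416 kg at 14.5%.
Pro-rata value split: in-quota = $1,525,711.20 × 3,869/9,285 = $635,754.08; over-quota = $1,525,711.20 − $635,754.08 = $889,957.12.
In-quota duty = $635,754.08 × 7% = $44,502.79. Over-quota duty = $889,957.12 × 14.5% = $129,043.78.
Line duty = $44,502.79 + $129,043.78 = $173,546.57.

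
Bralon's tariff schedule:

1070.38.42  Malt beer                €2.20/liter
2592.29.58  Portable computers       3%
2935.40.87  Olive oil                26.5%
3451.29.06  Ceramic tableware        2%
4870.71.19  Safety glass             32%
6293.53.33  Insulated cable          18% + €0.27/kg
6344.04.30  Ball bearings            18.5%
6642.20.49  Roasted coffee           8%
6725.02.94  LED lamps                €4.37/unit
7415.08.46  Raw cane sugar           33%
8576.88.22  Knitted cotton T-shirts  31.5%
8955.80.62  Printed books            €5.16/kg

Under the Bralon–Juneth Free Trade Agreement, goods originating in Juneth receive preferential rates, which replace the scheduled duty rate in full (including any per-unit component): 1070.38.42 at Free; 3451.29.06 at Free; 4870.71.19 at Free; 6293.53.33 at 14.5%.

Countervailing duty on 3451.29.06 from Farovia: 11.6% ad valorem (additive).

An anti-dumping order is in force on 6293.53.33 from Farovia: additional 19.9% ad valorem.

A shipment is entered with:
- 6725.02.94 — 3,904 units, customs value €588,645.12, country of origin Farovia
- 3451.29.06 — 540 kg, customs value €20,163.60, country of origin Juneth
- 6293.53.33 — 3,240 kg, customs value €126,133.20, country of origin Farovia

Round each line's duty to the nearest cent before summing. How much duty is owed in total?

Line 1 (6725.02.94, Farovia, 3,904 units, €588,645.12):
Base rate for 6725.02.94 is €4.37/unit.
Duty = 3,904 × €4.37 = €17,060.48.
Line 2 (3451.29.06, Juneth, 540 kg, €20,163.60):
Base rate for 3451.29.06 is 2%.
Origin Juneth qualifies under the Bralon–Juneth agreement and 3451.29.06 is covered: preferential rate Free applies instead.
The additional-duty order on 3451.29.06 targets Farovia, not Juneth; it does not apply.
Duty = €20,163.60 × 0% = €0.00.
Line 3 (6293.53.33, Farovia, 3,240 kg, €126,133.20):
Base rate for 6293.53.33 is 18% + €0.27/kg.
6293.53.33 has an FTA preferential rate, but origin Farovia is not Juneth; base rate stands.
Additional duty on 6293.53.33 from Farovia: +19.9%. Applied ad valorem rate: 18% + 19.9% = 37.9%.
Duty = €126,133.20 × 37.9% + 3,240 × €0.27 = €48,679.28.
Total = €17,060.48 + €0.00 + €48,679.28 = €65,739.76.

€65,739.76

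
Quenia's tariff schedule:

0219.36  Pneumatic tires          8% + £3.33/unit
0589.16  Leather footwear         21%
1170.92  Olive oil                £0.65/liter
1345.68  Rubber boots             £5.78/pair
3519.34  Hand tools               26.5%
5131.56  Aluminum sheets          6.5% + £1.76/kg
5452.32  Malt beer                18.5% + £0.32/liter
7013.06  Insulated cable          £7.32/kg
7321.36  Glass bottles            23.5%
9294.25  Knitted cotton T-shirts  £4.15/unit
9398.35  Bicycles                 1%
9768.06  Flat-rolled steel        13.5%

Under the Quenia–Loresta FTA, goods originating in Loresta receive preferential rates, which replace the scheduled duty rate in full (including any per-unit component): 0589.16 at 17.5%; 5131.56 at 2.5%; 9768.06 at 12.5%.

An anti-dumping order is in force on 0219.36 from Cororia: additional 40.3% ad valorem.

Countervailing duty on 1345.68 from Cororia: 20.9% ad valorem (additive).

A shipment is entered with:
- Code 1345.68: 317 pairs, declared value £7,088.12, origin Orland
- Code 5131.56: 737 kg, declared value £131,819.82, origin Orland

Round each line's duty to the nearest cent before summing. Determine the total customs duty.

£11,697.67

Line 1 (1345.68, Orland, 317 pairs, £7,088.12):
Base rate for 1345.68 is £5.78/pair.
The additional-duty order on 1345.68 targets Cororia, not Orland; it does not apply.
Duty = 317 × £5.78 = £1,832.26.
Line 2 (5131.56, Orland, 737 kg, £131,819.82):
Base rate for 5131.56 is 6.5% + £1.76/kg.
5131.56 has an FTA preferential rate, but origin Orland is not Loresta; base rate stands.
Duty = £131,819.82 × 6.5% + 737 × £1.76 = £9,865.41.
Total = £1,832.26 + £9,865.41 = £11,697.67.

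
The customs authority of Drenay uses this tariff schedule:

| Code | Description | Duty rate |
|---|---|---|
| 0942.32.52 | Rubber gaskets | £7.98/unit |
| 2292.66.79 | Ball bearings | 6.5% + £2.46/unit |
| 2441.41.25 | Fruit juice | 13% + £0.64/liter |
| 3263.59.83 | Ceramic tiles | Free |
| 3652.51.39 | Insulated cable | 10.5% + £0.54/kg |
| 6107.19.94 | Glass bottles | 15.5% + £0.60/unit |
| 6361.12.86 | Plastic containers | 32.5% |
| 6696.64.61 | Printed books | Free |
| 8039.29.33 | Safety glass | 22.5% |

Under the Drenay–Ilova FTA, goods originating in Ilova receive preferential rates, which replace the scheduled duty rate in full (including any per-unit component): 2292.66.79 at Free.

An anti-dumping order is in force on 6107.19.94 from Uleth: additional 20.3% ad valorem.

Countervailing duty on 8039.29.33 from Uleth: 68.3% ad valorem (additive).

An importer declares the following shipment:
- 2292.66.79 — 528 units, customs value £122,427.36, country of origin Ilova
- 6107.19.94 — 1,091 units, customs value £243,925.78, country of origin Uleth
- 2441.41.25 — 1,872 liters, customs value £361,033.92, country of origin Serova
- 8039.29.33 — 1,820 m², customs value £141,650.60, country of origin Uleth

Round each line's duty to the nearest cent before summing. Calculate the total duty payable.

Line 1 (2292.66.79, Ilova, 528 units, £122,427.36):
Base rate for 2292.66.79 is 6.5% + £2.46/unit.
Origin Ilova qualifies under the Drenay–Ilova agreement and 2292.66.79 is covered: preferential rate Free applies instead.
Duty = £122,427.36 × 0% = £0.00.
Line 2 (6107.19.94, Uleth, 1,091 units, £243,925.78):
Base rate for 6107.19.94 is 15.5% + £0.60/unit.
Additional duty on 6107.19.94 from Uleth: +20.3%. Applied ad valorem rate: 15.5% + 20.3% = 35.8%.
Duty = £243,925.78 × 35.8% + 1,091 × £0.60 = £87,980.03.
Line 3 (2441.41.25, Serova, 1,872 liters, £361,033.92):
Base rate for 2441.41.25 is 13% + £0.64/liter.
Duty = £361,033.92 × 13% + 1,872 × £0.64 = £48,132.49.
Line 4 (8039.29.33, Uleth, 1,820 m², £141,650.60):
Base rate for 8039.29.33 is 22.5%.
Additional duty on 8039.29.33 from Uleth: +68.3%. Applied ad valorem rate: 22.5% + 68.3% = 90.8%.
Duty = £141,650.60 × 90.8% = £128,618.74.
Total = £0.00 + £87,980.03 + £48,132.49 + £128,618.74 = £264,731.26.

£264,731.26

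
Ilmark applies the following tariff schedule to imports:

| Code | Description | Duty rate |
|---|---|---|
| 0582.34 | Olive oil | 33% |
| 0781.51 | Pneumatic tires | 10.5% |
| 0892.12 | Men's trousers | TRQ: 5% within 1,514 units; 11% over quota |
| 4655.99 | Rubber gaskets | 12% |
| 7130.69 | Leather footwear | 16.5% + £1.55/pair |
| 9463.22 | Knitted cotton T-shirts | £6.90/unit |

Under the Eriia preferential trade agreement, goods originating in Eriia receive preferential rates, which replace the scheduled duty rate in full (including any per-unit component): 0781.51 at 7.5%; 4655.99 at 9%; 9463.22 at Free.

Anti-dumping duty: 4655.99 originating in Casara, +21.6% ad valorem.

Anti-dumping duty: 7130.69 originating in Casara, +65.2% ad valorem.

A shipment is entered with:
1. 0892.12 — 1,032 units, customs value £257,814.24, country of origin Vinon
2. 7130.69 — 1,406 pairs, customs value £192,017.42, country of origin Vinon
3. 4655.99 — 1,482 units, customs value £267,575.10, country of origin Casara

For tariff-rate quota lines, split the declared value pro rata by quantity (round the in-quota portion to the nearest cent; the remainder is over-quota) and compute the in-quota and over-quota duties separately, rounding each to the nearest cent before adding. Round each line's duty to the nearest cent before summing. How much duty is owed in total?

£136,658.11

Line 1 (0892.12, Vinon, 1,032 units, £257,814.24):
Code 0892.12 is under a tariff-rate quota (threshold 1,514 units). Quantity 1,032 units is within the quota, so the in-quota rate 5% applies to the full value.
Duty = £257,814.24 × 5% = £12,890.71.
Line 2 (7130.69, Vinon, 1,406 pairs, £192,017.42):
Base rate for 7130.69 is 16.5% + £1.55/pair.
The additional-duty order on 7130.69 targets Casara, not Vinon; it does not apply.
Duty = £192,017.42 × 16.5% + 1,406 × £1.55 = £33,862.17.
Line 3 (4655.99, Casara, 1,482 units, £267,575.10):
Base rate for 4655.99 is 12%.
4655.99 has an FTA preferential rate, but origin Casara is not Eriia; base rate stands.
Additional duty on 4655.99 from Casara: +21.6%. Applied ad valorem rate: 12% + 21.6% = 33.6%.
Duty = £267,575.10 × 33.6% = £89,905.23.
Total = £12,890.71 + £33,862.17 + £89,905.23 = £136,658.11.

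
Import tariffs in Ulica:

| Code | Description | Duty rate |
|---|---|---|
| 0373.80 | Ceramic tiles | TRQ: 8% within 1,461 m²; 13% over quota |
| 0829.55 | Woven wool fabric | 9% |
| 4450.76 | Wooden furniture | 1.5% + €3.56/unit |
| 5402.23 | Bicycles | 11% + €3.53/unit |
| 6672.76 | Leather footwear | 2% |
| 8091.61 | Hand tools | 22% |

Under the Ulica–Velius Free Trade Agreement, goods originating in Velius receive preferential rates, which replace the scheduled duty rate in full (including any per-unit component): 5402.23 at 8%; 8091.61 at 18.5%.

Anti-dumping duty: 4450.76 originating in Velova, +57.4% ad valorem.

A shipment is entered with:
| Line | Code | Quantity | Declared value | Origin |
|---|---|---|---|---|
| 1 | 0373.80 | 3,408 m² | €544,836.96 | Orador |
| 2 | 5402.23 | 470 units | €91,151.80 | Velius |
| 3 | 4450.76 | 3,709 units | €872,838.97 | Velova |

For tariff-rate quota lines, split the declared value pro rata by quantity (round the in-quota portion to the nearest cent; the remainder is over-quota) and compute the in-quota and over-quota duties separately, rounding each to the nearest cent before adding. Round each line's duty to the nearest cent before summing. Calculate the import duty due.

Line 1 (0373.80, Orador, 3,408 m², €544,836.96):
Code 0373.80 is under a tariff-rate quota (threshold 1,461 m²). In-quota: 1,461 m² at 8%; over-quota: 1,947 m² at 13%.
Pro-rata value split: in-quota = €544,836.96 × 1,461/3,408 = €233,570.07; over-quota = €544,836.96 − €233,570.07 = €311,266.89.
In-quota duty = €233,570.07 × 8% = €18,685.61. Over-quota duty = €311,266.89 × 13% = €40,464.70.
Line duty = €18,685.61 + €40,464.70 = €59,150.31.
Line 2 (5402.23, Velius, 470 units, €91,151.80):
Base rate for 5402.23 is 11% + €3.53/unit.
Origin Velius qualifies under the Ulica–Velius agreement and 5402.23 is covered: preferential rate 8% applies instead.
Duty = €91,151.80 × 8% = €7,292.14.
Line 3 (4450.76, Velova, 3,709 units, €872,838.97):
Base rate for 4450.76 is 1.5% + €3.56/unit.
Additional duty on 4450.76 from Velova: +57.4%. Applied ad valorem rate: 1.5% + 57.4% = 58.9%.
Duty = €872,838.97 × 58.9% + 3,709 × €3.56 = €527,306.19.
Total = €59,150.31 + €7,292.14 + €527,306.19 = €593,748.64.

€593,748.64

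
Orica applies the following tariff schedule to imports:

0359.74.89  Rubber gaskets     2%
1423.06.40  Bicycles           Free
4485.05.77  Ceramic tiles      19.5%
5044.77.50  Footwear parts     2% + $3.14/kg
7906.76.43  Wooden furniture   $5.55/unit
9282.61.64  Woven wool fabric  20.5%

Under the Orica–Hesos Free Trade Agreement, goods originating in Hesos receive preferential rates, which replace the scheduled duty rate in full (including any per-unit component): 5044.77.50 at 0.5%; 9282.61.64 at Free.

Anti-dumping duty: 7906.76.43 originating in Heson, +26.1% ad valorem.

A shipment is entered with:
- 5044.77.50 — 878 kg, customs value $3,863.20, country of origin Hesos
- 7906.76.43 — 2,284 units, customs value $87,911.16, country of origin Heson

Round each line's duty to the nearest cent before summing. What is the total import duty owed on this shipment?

Line 1 (5044.77.50, Hesos, 878 kg, $3,863.20):
Base rate for 5044.77.50 is 2% + $3.14/kg.
Origin Hesos qualifies under the Orica–Hesos agreement and 5044.77.50 is covered: preferential rate 0.5% applies instead.
Duty = $3,863.20 × 0.5% = $19.32.
Line 2 (7906.76.43, Heson, 2,284 units, $87,911.16):
Base rate for 7906.76.43 is $5.55/unit.
Additional duty on 7906.76.43 from Heson: +26.1% ad valorem. Applied ad valorem rate = 26.1%.
Duty = $87,911.16 × 26.1% + 2,284 × $5.55 = $35,621.01.
Total = $19.32 + $35,621.01 = $35,640.33.

$35,640.33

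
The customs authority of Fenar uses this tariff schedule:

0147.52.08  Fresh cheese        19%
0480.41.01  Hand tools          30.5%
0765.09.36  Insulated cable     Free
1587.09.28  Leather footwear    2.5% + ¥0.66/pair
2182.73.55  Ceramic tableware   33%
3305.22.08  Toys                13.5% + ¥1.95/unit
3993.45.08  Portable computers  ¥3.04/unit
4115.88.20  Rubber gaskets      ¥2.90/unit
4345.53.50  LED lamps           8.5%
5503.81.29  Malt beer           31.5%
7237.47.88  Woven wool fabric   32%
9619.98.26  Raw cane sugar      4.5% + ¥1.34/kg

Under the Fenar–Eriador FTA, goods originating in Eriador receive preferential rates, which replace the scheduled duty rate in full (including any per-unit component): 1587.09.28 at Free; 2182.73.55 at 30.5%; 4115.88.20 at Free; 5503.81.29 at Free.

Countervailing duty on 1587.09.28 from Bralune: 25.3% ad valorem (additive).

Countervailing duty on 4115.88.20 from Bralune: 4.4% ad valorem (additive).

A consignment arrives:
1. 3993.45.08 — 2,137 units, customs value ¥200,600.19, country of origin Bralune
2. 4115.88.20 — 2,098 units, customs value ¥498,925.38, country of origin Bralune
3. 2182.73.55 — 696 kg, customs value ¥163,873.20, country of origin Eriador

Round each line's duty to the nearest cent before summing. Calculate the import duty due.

¥84,514.73

Line 1 (3993.45.08, Bralune, 2,137 units, ¥200,600.19):
Base rate for 3993.45.08 is ¥3.04/unit.
Duty = 2,137 × ¥3.04 = ¥6,496.48.
Line 2 (4115.88.20, Bralune, 2,098 units, ¥498,925.38):
Base rate for 4115.88.20 is ¥2.90/unit.
4115.88.20 has an FTA preferential rate, but origin Bralune is not Eriador; base rate stands.
Additional duty on 4115.88.20 from Bralune: +4.4% ad valorem. Applied ad valorem rate = 4.4%.
Duty = ¥498,925.38 × 4.4% + 2,098 × ¥2.90 = ¥28,036.92.
Line 3 (2182.73.55, Eriador, 696 kg, ¥163,873.20):
Base rate for 2182.73.55 is 33%.
Origin Eriador qualifies under the Fenar–Eriador agreement and 2182.73.55 is covered: preferential rate 30.5% applies instead.
Duty = ¥163,873.20 × 30.5% = ¥49,981.33.
Total = ¥6,496.48 + ¥28,036.92 + ¥49,981.33 = ¥84,514.73.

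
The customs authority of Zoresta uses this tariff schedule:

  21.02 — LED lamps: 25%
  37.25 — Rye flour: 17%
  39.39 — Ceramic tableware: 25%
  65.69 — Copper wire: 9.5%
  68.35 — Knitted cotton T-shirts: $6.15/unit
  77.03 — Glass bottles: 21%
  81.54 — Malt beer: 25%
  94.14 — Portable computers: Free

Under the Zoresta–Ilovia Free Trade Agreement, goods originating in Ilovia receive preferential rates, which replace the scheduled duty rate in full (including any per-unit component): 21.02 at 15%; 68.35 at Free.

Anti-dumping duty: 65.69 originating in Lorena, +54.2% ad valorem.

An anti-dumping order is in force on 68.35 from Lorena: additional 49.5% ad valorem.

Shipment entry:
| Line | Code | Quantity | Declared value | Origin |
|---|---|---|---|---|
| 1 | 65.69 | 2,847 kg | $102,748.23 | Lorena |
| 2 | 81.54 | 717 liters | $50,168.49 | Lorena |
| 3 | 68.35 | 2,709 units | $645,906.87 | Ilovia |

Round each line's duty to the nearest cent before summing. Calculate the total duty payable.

$77,992.74

Line 1 (65.69, Lorena, 2,847 kg, $102,748.23):
Base rate for 65.69 is 9.5%.
Additional duty on 65.69 from Lorena: +54.2%. Applied ad valorem rate: 9.5% + 54.2% = 63.7%.
Duty = $102,748.23 × 63.7% = $65,450.62.
Line 2 (81.54, Lorena, 717 liters, $50,168.49):
Base rate for 81.54 is 25%.
Duty = $50,168.49 × 25% = $12,542.12.
Line 3 (68.35, Ilovia, 2,709 units, $645,906.87):
Base rate for 68.35 is $6.15/unit.
Origin Ilovia qualifies under the Zoresta–Ilovia agreement and 68.35 is covered: preferential rate Free applies instead.
The additional-duty order on 68.35 targets Lorena, not Ilovia; it does not apply.
Duty = $645,906.87 × 0% = $0.00.
Total = $65,450.62 + $12,542.12 + $0.00 = $77,992.74.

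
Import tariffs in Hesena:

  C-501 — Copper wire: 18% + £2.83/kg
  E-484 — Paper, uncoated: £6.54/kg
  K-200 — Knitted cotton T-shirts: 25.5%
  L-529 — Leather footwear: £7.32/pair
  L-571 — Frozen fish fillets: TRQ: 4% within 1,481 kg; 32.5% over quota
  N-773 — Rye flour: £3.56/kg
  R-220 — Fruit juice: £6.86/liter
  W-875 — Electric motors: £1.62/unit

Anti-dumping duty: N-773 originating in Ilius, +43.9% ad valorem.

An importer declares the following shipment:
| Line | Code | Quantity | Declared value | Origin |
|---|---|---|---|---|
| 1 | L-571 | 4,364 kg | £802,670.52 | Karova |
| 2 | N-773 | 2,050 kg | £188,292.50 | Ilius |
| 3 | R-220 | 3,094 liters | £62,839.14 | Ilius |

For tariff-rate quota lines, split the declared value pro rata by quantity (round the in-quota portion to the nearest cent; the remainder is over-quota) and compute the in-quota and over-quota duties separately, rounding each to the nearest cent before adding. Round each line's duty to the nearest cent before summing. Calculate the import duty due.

£294,417.07

Line 1 (L-571, Karova, 4,364 kg, £802,670.52):
Code L-571 is under a tariff-rate quota (threshold 1,481 kg). In-quota: 1,481 kg at 4%; over-quota: 2,883 kg at 32.5%.
Pro-rata value split: in-quota = £802,670.52 × 1,481/4,364 = £272,400.33; over-quota = £802,670.52 − £272,400.33 = £530,270.19.
In-quota duty = £272,400.33 × 4% = £10,896.01. Over-quota duty = £530,270.19 × 32.5% = £172,337.81.
Line duty = £10,896.01 + £172,337.81 = £183,233.82.
Line 2 (N-773, Ilius, 2,050 kg, £188,292.50):
Base rate for N-773 is £3.56/kg.
Additional duty on N-773 from Ilius: +43.9% ad valorem. Applied ad valorem rate = 43.9%.
Duty = £188,292.50 × 43.9% + 2,050 × £3.56 = £89,958.41.
Line 3 (R-220, Ilius, 3,094 liters, £62,839.14):
Base rate for R-220 is £6.86/liter.
Duty = 3,094 × £6.86 = £21,224.84.
Total = £183,233.82 + £89,958.41 + £21,224.84 = £294,417.07.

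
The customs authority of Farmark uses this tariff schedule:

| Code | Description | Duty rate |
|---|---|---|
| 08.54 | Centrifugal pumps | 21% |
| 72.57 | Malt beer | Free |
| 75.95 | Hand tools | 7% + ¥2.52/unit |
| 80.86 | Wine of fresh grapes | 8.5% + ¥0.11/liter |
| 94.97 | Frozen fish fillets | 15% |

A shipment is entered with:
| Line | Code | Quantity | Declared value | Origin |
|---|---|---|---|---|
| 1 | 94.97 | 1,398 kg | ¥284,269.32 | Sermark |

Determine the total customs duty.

¥42,640.40

Line 1 (94.97, Sermark, 1,398 kg, ¥284,269.32):
Base rate for 94.97 is 15%.
Duty = ¥284,269.32 × 15% = ¥42,640.40.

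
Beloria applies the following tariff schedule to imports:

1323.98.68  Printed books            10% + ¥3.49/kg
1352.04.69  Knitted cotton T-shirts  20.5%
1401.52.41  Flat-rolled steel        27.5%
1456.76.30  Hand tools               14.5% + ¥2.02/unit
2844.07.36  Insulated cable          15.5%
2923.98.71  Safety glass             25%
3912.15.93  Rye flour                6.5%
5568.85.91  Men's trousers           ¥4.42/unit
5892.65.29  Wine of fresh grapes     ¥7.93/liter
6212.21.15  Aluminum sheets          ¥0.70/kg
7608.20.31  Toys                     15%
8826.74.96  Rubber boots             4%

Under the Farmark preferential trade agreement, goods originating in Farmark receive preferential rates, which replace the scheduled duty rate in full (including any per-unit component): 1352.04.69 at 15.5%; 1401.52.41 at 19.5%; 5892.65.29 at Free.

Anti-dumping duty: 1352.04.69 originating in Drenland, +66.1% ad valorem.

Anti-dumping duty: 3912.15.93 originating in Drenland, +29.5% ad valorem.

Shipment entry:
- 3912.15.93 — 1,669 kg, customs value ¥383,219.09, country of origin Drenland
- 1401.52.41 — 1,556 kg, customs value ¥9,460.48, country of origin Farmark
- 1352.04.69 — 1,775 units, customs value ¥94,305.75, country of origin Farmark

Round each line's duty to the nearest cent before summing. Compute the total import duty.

¥154,421.05

Line 1 (3912.15.93, Drenland, 1,669 kg, ¥383,219.09):
Base rate for 3912.15.93 is 6.5%.
Additional duty on 3912.15.93 from Drenland: +29.5%. Applied ad valorem rate: 6.5% + 29.5% = 36%.
Duty = ¥383,219.09 × 36% = ¥137,958.87.
Line 2 (1401.52.41, Farmark, 1,556 kg, ¥9,460.48):
Base rate for 1401.52.41 is 27.5%.
Origin Farmark qualifies under the Beloria–Farmark agreement and 1401.52.41 is covered: preferential rate 19.5% applies instead.
Duty = ¥9,460.48 × 19.5% = ¥1,844.79.
Line 3 (1352.04.69, Farmark, 1,775 units, ¥94,305.75):
Base rate for 1352.04.69 is 20.5%.
Origin Farmark qualifies under the Beloria–Farmark agreement and 1352.04.69 is covered: preferential rate 15.5% applies instead.
The additional-duty order on 1352.04.69 targets Drenland, not Farmark; it does not apply.
Duty = ¥94,305.75 × 15.5% = ¥14,617.39.
Total = ¥137,958.87 + ¥1,844.79 + ¥14,617.39 = ¥154,421.05.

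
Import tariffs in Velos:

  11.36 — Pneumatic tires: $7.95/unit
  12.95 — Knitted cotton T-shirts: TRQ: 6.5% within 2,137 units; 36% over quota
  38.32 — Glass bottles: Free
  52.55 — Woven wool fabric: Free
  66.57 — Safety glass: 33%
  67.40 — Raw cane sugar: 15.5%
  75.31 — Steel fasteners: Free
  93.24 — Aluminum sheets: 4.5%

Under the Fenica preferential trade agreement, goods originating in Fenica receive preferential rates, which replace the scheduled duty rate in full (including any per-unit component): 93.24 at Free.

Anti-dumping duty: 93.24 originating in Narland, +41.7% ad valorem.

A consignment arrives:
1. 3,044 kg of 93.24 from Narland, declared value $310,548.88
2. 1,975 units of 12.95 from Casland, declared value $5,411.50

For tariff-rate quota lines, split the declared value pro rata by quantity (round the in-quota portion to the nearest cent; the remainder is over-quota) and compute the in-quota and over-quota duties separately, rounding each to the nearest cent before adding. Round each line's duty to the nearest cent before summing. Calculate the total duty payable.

$143,825.33

Line 1 (93.24, Narland, 3,044 kg, $310,548.88):
Base rate for 93.24 is 4.5%.
93.24 has an FTA preferential rate, but origin Narland is not Fenica; base rate stands.
Additional duty on 93.24 from Narland: +41.7%. Applied ad valorem rate: 4.5% + 41.7% = 46.2%.
Duty = $310,548.88 × 46.2% = $143,473.58.
Line 2 (12.95, Casland, 1,975 units, $5,411.50):
Code 12.95 is under a tariff-rate quota (threshold 2,137 units). Quantity 1,975 units is within the quota, so the in-quota rate 6.5% applies to the full value.
Duty = $5,411.50 × 6.5% = $351.75.
Total = $143,473.58 + $351.75 = $143,825.33.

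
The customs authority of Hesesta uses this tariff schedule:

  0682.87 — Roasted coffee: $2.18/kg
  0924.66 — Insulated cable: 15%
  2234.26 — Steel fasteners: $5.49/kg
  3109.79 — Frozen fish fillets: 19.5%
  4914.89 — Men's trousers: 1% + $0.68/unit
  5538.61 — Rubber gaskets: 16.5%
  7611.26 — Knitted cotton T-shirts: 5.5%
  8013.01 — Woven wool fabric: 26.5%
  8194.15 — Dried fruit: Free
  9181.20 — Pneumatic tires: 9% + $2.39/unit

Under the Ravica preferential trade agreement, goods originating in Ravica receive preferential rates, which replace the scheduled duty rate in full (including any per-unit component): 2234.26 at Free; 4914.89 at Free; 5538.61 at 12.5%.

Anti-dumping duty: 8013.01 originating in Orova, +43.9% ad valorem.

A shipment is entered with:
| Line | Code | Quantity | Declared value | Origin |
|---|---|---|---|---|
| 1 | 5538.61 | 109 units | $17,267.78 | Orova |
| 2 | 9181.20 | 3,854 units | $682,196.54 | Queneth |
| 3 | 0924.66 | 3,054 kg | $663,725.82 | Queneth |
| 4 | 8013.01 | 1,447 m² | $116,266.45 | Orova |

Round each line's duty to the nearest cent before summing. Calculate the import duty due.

Line 1 (5538.61, Orova, 109 units, $17,267.78):
Base rate for 5538.61 is 16.5%.
5538.61 has an FTA preferential rate, but origin Orova is not Ravica; base rate stands.
Duty = $17,267.78 × 16.5% = $2,849.18.
Line 2 (9181.20, Queneth, 3,854 units, $682,196.54):
Base rate for 9181.20 is 9% + $2.39/unit.
Duty = $682,196.54 × 9% + 3,854 × $2.39 = $70,608.75.
Line 3 (0924.66, Queneth, 3,054 kg, $663,725.82):
Base rate for 0924.66 is 15%.
Duty = $663,725.82 × 15% = $99,558.87.
Line 4 (8013.01, Orova, 1,447 m², $116,266.45):
Base rate for 8013.01 is 26.5%.
Additional duty on 8013.01 from Orova: +43.9%. Applied ad valorem rate: 26.5% + 43.9% = 70.4%.
Duty = $116,266.45 × 70.4% = $81,851.58.
Total = $2,849.18 + $70,608.75 + $99,558.87 + $81,851.58 = $254,868.38.

$254,868.38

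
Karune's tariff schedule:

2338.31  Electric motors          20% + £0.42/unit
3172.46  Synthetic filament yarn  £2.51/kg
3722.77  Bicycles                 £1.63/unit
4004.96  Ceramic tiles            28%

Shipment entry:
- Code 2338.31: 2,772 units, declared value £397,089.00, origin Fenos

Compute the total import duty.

£80,582.04

Line 1 (2338.31, Fenos, 2,772 units, £397,089.00):
Base rate for 2338.31 is 20% + £0.42/unit.
Duty = £397,089.00 × 20% + 2,772 × £0.42 = £80,582.04.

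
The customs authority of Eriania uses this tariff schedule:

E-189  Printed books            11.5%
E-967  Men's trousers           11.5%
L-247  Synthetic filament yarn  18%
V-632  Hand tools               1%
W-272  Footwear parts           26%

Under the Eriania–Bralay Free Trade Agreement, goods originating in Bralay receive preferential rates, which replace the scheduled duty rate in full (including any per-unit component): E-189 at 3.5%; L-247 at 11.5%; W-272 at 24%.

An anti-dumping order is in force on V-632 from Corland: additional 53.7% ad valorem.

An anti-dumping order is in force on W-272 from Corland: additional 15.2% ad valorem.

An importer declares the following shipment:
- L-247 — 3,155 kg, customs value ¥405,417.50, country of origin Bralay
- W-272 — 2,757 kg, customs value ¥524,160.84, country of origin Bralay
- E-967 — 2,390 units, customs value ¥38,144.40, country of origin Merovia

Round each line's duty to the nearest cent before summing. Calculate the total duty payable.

Line 1 (L-247, Bralay, 3,155 kg, ¥405,417.50):
Base rate for L-247 is 18%.
Origin Bralay qualifies under the Eriania–Bralay agreement and L-247 is covered: preferential rate 11.5% applies instead.
Duty = ¥405,417.50 × 11.5% = ¥46,623.01.
Line 2 (W-272, Bralay, 2,757 kg, ¥524,160.84):
Base rate for W-272 is 26%.
Origin Bralay qualifies under the Eriania–Bralay agreement and W-272 is covered: preferential rate 24% applies instead.
The additional-duty order on W-272 targets Corland, not Bralay; it does not apply.
Duty = ¥524,160.84 × 24% = ¥125,798.60.
Line 3 (E-967, Merovia, 2,390 units, ¥38,144.40):
Base rate for E-967 is 11.5%.
Duty = ¥38,144.40 × 11.5% = ¥4,386.61.
Total = ¥46,623.01 + ¥125,798.60 + ¥4,386.61 = ¥176,808.22.

¥176,808.22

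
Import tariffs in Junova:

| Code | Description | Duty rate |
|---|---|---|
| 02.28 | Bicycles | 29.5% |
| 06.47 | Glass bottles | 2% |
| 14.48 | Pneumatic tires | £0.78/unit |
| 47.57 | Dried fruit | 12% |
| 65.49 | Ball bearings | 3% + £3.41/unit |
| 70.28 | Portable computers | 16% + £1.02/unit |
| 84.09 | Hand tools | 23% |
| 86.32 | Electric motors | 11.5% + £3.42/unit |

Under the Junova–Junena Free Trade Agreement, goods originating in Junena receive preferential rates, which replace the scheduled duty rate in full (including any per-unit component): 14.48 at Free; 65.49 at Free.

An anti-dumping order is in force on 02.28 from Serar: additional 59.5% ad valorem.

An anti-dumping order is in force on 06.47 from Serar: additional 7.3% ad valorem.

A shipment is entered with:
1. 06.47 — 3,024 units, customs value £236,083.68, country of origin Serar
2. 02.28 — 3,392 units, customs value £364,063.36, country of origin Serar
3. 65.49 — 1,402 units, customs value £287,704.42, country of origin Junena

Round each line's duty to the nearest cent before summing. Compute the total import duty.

£345,972.17

Line 1 (06.47, Serar, 3,024 units, £236,083.68):
Base rate for 06.47 is 2%.
Additional duty on 06.47 from Serar: +7.3%. Applied ad valorem rate: 2% + 7.3% = 9.3%.
Duty = £236,083.68 × 9.3% = £21,955.78.
Line 2 (02.28, Serar, 3,392 units, £364,063.36):
Base rate for 02.28 is 29.5%.
Additional duty on 02.28 from Serar: +59.5%. Applied ad valorem rate: 29.5% + 59.5% = 89%.
Duty = £364,063.36 × 89% = £324,016.39.
Line 3 (65.49, Junena, 1,402 units, £287,704.42):
Base rate for 65.49 is 3% + £3.41/unit.
Origin Junena qualifies under the Junova–Junena agreement and 65.49 is covered: preferential rate Free applies instead.
Duty = £287,704.42 × 0% = £0.00.
Total = £21,955.78 + £324,016.39 + £0.00 = £345,972.17.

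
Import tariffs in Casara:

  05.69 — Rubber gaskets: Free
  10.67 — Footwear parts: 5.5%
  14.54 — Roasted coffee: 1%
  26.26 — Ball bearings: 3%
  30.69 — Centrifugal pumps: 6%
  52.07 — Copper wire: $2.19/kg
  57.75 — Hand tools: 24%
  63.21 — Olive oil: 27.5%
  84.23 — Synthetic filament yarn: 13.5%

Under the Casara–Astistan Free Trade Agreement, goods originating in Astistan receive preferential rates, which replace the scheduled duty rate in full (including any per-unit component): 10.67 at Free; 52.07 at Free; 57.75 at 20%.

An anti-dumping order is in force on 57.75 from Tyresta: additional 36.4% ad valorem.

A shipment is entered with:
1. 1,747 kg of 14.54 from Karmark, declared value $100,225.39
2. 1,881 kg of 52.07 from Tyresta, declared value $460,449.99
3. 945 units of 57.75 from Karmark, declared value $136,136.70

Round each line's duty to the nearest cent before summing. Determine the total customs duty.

$37,794.45

Line 1 (14.54, Karmark, 1,747 kg, $100,225.39):
Base rate for 14.54 is 1%.
Duty = $100,225.39 × 1% = $1,002.25.
Line 2 (52.07, Tyresta, 1,881 kg, $460,449.99):
Base rate for 52.07 is $2.19/kg.
52.07 has an FTA preferential rate, but origin Tyresta is not Astistan; base rate stands.
Duty = 1,881 × $2.19 = $4,119.39.
Line 3 (57.75, Karmark, 945 units, $136,136.70):
Base rate for 57.75 is 24%.
57.75 has an FTA preferential rate, but origin Karmark is not Astistan; base rate stands.
The additional-duty order on 57.75 targets Tyresta, not Karmark; it does not apply.
Duty = $136,136.70 × 24% = $32,672.81.
Total = $1,002.25 + $4,119.39 + $32,672.81 = $37,794.45.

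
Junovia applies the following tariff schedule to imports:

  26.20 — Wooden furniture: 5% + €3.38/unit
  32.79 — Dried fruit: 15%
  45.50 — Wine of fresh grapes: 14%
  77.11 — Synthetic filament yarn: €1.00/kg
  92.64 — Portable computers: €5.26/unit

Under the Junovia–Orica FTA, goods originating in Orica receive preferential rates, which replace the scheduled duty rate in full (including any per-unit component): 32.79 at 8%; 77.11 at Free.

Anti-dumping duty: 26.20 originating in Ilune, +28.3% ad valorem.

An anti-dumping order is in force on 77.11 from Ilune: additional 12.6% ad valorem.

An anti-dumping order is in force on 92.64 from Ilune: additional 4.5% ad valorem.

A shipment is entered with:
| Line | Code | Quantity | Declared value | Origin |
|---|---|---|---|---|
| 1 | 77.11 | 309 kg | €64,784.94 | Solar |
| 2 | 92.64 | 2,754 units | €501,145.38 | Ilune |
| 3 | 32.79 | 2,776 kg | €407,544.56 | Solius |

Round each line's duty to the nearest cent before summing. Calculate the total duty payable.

Line 1 (77.11, Solar, 309 kg, €64,784.94):
Base rate for 77.11 is €1.00/kg.
77.11 has an FTA preferential rate, but origin Solar is not Orica; base rate stands.
The additional-duty order on 77.11 targets Ilune, not Solar; it does not apply.
Duty = 309 × €1.00 = €309.00.
Line 2 (92.64, Ilune, 2,754 units, €501,145.38):
Base rate for 92.64 is €5.26/unit.
Additional duty on 92.64 from Ilune: +4.5% ad valorem. Applied ad valorem rate = 4.5%.
Duty = €501,145.38 × 4.5% + 2,754 × €5.26 = €37,037.58.
Line 3 (32.79, Solius, 2,776 kg, €407,544.56):
Base rate for 32.79 is 15%.
32.79 has an FTA preferential rate, but origin Solius is not Orica; base rate stands.
Duty = €407,544.56 × 15% = €61,131.68.
Total = €309.00 + €37,037.58 + €61,131.68 = €98,478.26.

€98,478.26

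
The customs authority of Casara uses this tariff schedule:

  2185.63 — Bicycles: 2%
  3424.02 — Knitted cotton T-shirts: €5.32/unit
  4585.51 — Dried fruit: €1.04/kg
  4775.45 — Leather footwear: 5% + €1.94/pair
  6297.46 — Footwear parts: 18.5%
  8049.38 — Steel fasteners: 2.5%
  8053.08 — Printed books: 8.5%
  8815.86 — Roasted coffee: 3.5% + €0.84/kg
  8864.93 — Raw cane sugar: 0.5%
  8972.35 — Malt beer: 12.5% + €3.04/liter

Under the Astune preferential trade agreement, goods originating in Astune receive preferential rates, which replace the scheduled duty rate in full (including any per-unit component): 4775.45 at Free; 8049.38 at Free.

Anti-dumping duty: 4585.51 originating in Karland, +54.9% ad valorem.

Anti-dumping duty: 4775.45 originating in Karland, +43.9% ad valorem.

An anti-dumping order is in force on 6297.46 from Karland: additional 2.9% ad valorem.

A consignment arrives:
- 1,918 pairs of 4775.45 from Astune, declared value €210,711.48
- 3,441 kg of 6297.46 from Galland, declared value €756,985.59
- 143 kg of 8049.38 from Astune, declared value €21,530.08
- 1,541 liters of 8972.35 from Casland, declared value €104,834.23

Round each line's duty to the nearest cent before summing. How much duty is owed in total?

€157,831.25

Line 1 (4775.45, Astune, 1,918 pairs, €210,711.48):
Base rate for 4775.45 is 5% + €1.94/pair.
Origin Astune qualifies under the Casara–Astune agreement and 4775.45 is covered: preferential rate Free applies instead.
The additional-duty order on 4775.45 targets Karland, not Astune; it does not apply.
Duty = €210,711.48 × 0% = €0.00.
Line 2 (6297.46, Galland, 3,441 kg, €756,985.59):
Base rate for 6297.46 is 18.5%.
The additional-duty order on 6297.46 targets Karland, not Galland; it does not apply.
Duty = €756,985.59 × 18.5% = €140,042.33.
Line 3 (8049.38, Astune, 143 kg, €21,530.08):
Base rate for 8049.38 is 2.5%.
Origin Astune qualifies under the Casara–Astune agreement and 8049.38 is covered: preferential rate Free applies instead.
Duty = €21,530.08 × 0% = €0.00.
Line 4 (8972.35, Casland, 1,541 liters, €104,834.23):
Base rate for 8972.35 is 12.5% + €3.04/liter.
Duty = €104,834.23 × 12.5% + 1,541 × €3.04 = €17,788.92.
Total = €0.00 + €140,042.33 + €0.00 + €17,788.92 = €157,831.25.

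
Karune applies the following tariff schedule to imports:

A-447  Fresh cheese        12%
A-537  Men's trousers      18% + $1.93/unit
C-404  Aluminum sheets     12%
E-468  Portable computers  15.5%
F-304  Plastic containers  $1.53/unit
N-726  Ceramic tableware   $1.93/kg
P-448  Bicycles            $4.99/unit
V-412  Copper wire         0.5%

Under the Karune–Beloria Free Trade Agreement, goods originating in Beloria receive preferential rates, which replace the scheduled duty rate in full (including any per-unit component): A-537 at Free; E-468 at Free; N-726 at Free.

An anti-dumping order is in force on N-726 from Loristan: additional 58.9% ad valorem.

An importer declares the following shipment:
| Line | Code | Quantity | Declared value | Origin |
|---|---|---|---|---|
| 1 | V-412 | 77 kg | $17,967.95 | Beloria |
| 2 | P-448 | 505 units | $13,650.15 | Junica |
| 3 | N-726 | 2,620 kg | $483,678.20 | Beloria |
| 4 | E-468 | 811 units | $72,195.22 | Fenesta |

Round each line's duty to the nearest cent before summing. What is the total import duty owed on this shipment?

Line 1 (V-412, Beloria, 77 kg, $17,967.95):
Base rate for V-412 is 0.5%.
Origin Beloria is the FTA partner but V-412 is not on the preference list; base rate stands.
Duty = $17,967.95 × 0.5% = $89.84.
Line 2 (P-448, Junica, 505 units, $13,650.15):
Base rate for P-448 is $4.99/unit.
Duty = 505 × $4.99 = $2,519.95.
Line 3 (N-726, Beloria, 2,620 kg, $483,678.20):
Base rate for N-726 is $1.93/kg.
Origin Beloria qualifies under the Karune–Beloria agreement and N-726 is covered: preferential rate Free applies instead.
The additional-duty order on N-726 targets Loristan, not Beloria; it does not apply.
Duty = $483,678.20 × 0% = $0.00.
Line 4 (E-468, Fenesta, 811 units, $72,195.22):
Base rate for E-468 is 15.5%.
E-468 has an FTA preferential rate, but origin Fenesta is not Beloria; base rate stands.
Duty = $72,195.22 × 15.5% = $11,190.26.
Total = $89.84 + $2,519.95 + $0.00 + $11,190.26 = $13,800.05.

$13,800.05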